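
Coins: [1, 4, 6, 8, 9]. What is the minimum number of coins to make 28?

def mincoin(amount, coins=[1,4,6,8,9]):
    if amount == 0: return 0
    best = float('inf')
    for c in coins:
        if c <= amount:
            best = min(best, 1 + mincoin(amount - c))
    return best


Building up with DP:
mincoin(0) = 0
mincoin(1) = min(1+mincoin(0)=1+0=1) = 1
mincoin(2) = min(1+mincoin(1)=1+1=2) = 2
mincoin(3) = min(1+mincoin(2)=1+2=3) = 3
mincoin(4) = min(1+mincoin(3)=1+3=4, 1+mincoin(0)=1+0=1) = 1
mincoin(5) = min(1+mincoin(4)=1+1=2, 1+mincoin(1)=1+1=2) = 2
mincoin(6) = min(1+mincoin(5)=1+2=3, 1+mincoin(2)=1+2=3, 1+mincoin(0)=1+0=1) = 1
mincoin(7) = min(1+mincoin(6)=1+1=2, 1+mincoin(3)=1+3=4, 1+mincoin(1)=1+1=2) = 2
mincoin(8) = min(1+mincoin(7)=1+2=3, 1+mincoin(4)=1+1=2, 1+mincoin(2)=1+2=3, 1+mincoin(0)=1+0=1) = 1
mincoin(9) = min(1+mincoin(8)=1+1=2, 1+mincoin(5)=1+2=3, 1+mincoin(3)=1+3=4, 1+mincoin(1)=1+1=2, 1+mincoin(0)=1+0=1) = 1
mincoin(10) = min(1+mincoin(9)=1+1=2, 1+mincoin(6)=1+1=2, 1+mincoin(4)=1+1=2, 1+mincoin(2)=1+2=3, 1+mincoin(1)=1+1=2) = 2
mincoin(11) = min(1+mincoin(10)=1+2=3, 1+mincoin(7)=1+2=3, 1+mincoin(5)=1+2=3, 1+mincoin(3)=1+3=4, 1+mincoin(2)=1+2=3) = 3
mincoin(12) = min(1+mincoin(11)=1+3=4, 1+mincoin(8)=1+1=2, 1+mincoin(6)=1+1=2, 1+mincoin(4)=1+1=2, 1+mincoin(3)=1+3=4) = 2
mincoin(13) = min(1+mincoin(12)=1+2=3, 1+mincoin(9)=1+1=2, 1+mincoin(7)=1+2=3, 1+mincoin(5)=1+2=3, 1+mincoin(4)=1+1=2) = 2
mincoin(14) = min(1+mincoin(13)=1+2=3, 1+mincoin(10)=1+2=3, 1+mincoin(8)=1+1=2, 1+mincoin(6)=1+1=2, 1+mincoin(5)=1+2=3) = 2
mincoin(15) = min(1+mincoin(14)=1+2=3, 1+mincoin(11)=1+3=4, 1+mincoin(9)=1+1=2, 1+mincoin(7)=1+2=3, 1+mincoin(6)=1+1=2) = 2
mincoin(16) = min(1+mincoin(15)=1+2=3, 1+mincoin(12)=1+2=3, 1+mincoin(10)=1+2=3, 1+mincoin(8)=1+1=2, 1+mincoin(7)=1+2=3) = 2
mincoin(17) = min(1+mincoin(16)=1+2=3, 1+mincoin(13)=1+2=3, 1+mincoin(11)=1+3=4, 1+mincoin(9)=1+1=2, 1+mincoin(8)=1+1=2) = 2
mincoin(18) = min(1+mincoin(17)=1+2=3, 1+mincoin(14)=1+2=3, 1+mincoin(12)=1+2=3, 1+mincoin(10)=1+2=3, 1+mincoin(9)=1+1=2) = 2
mincoin(19) = min(1+mincoin(18)=1+2=3, 1+mincoin(15)=1+2=3, 1+mincoin(13)=1+2=3, 1+mincoin(11)=1+3=4, 1+mincoin(10)=1+2=3) = 3
mincoin(20) = min(1+mincoin(19)=1+3=4, 1+mincoin(16)=1+2=3, 1+mincoin(14)=1+2=3, 1+mincoin(12)=1+2=3, 1+mincoin(11)=1+3=4) = 3
mincoin(21) = min(1+mincoin(20)=1+3=4, 1+mincoin(17)=1+2=3, 1+mincoin(15)=1+2=3, 1+mincoin(13)=1+2=3, 1+mincoin(12)=1+2=3) = 3
mincoin(22) = min(1+mincoin(21)=1+3=4, 1+mincoin(18)=1+2=3, 1+mincoin(16)=1+2=3, 1+mincoin(14)=1+2=3, 1+mincoin(13)=1+2=3) = 3
mincoin(23) = min(1+mincoin(22)=1+3=4, 1+mincoin(19)=1+3=4, 1+mincoin(17)=1+2=3, 1+mincoin(15)=1+2=3, 1+mincoin(14)=1+2=3) = 3
mincoin(24) = min(1+mincoin(23)=1+3=4, 1+mincoin(20)=1+3=4, 1+mincoin(18)=1+2=3, 1+mincoin(16)=1+2=3, 1+mincoin(15)=1+2=3) = 3
mincoin(25) = min(1+mincoin(24)=1+3=4, 1+mincoin(21)=1+3=4, 1+mincoin(19)=1+3=4, 1+mincoin(17)=1+2=3, 1+mincoin(16)=1+2=3) = 3
mincoin(26) = min(1+mincoin(25)=1+3=4, 1+mincoin(22)=1+3=4, 1+mincoin(20)=1+3=4, 1+mincoin(18)=1+2=3, 1+mincoin(17)=1+2=3) = 3
mincoin(27) = min(1+mincoin(26)=1+3=4, 1+mincoin(23)=1+3=4, 1+mincoin(21)=1+3=4, 1+mincoin(19)=1+3=4, 1+mincoin(18)=1+2=3) = 3
mincoin(28) = min(1+mincoin(27)=1+3=4, 1+mincoin(24)=1+3=4, 1+mincoin(22)=1+3=4, 1+mincoin(20)=1+3=4, 1+mincoin(19)=1+3=4) = 4

4


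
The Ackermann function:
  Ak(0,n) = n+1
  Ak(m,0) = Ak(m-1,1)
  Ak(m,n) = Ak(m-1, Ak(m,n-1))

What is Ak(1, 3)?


Ak(1, 3) = Ak(0, Ak(1, 2))
  Ak(1, 2) = Ak(0, Ak(1, 1))
    Ak(1, 1) = Ak(0, Ak(1, 0))
      Ak(1, 0) = Ak(0, 1)
        Ak(0, 1) = 2
      = Ak(0, 2)
      Ak(0, 2) = 3
    = Ak(0, 3)
    Ak(0, 3) = 4
  = Ak(0, 4)
  Ak(0, 4) = 5
Result: Ak(1, 3) = 5

5


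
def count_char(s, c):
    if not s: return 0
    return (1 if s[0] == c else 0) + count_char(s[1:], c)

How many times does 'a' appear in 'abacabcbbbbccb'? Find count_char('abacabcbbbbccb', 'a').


s[0]='a' == 'a' -> 1
s[0]='b' != 'a' -> 0
s[0]='a' == 'a' -> 1
s[0]='c' != 'a' -> 0
s[0]='a' == 'a' -> 1
s[0]='b' != 'a' -> 0
s[0]='c' != 'a' -> 0
s[0]='b' != 'a' -> 0
s[0]='b' != 'a' -> 0
s[0]='b' != 'a' -> 0
s[0]='b' != 'a' -> 0
s[0]='c' != 'a' -> 0
s[0]='c' != 'a' -> 0
s[0]='b' != 'a' -> 0
Sum: 1 + 0 + 1 + 0 + 1 + 0 + 0 + 0 + 0 + 0 + 0 + 0 + 0 + 0 = 3

3


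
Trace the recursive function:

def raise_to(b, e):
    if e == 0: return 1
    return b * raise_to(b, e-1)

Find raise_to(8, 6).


raise_to(8, 6)
= 8 * raise_to(8, 5)
= 8 * 8 * raise_to(8, 4)
= 8 * 8 * 8 * raise_to(8, 3)
= 8 * 8 * 8 * 8 * raise_to(8, 2)
= 8 * 8 * 8 * 8 * 8 * raise_to(8, 1)
= 8 * 8 * 8 * 8 * 8 * 8 * raise_to(8, 0)
= 8 * 8 * 8 * 8 * 8 * 8 * 1
= 262144

262144


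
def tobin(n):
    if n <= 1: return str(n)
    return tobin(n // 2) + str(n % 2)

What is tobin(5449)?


tobin(5449) = tobin(2724) + '1'
tobin(2724) = tobin(1362) + '0'
tobin(1362) = tobin(681) + '0'
tobin(681) = tobin(340) + '1'
tobin(340) = tobin(170) + '0'
tobin(170) = tobin(85) + '0'
tobin(85) = tobin(42) + '1'
tobin(42) = tobin(21) + '0'
tobin(21) = tobin(10) + '1'
tobin(10) = tobin(5) + '0'
tobin(5) = tobin(2) + '1'
tobin(2) = tobin(1) + '0'
tobin(1) = '1'  (base case)
Concatenating: '1' + '0' + '1' + '0' + '1' + '0' + '1' + '0' + '0' + '1' + '0' + '0' + '1' = '1010101001001'

1010101001001


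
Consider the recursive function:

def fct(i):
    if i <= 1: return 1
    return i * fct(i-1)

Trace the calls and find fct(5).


fct(5)
= 5 * fct(4)
= 5 * 4 * fct(3)
= 5 * 4 * 3 * fct(2)
= 5 * 4 * 3 * 2 * fct(1)
= 5 * 4 * 3 * 2 * 1
= 120

120


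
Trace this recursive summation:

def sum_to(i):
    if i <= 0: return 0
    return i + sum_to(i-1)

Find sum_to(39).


sum_to(39)
= 39 + 38 + 37 + 36 + 35 + 34 + 33 + 32 + 31 + 30 + 29 + 28 + 27 + 26 + 25 + 24 + 23 + 22 + 21 + 20 + 19 + 18 + 17 + 16 + 15 + 14 + 13 + 12 + 11 + 10 + 9 + 8 + 7 + 6 + 5 + 4 + 3 + 2 + 1 + sum_to(0)
= 39 + 38 + 37 + 36 + 35 + 34 + 33 + 32 + 31 + 30 + 29 + 28 + 27 + 26 + 25 + 24 + 23 + 22 + 21 + 20 + 19 + 18 + 17 + 16 + 15 + 14 + 13 + 12 + 11 + 10 + 9 + 8 + 7 + 6 + 5 + 4 + 3 + 2 + 1 + 0
= 780

780


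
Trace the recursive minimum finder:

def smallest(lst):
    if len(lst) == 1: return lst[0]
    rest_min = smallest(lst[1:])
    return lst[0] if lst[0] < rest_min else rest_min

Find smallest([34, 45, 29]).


smallest([34, 45, 29]): compare 34 with smallest([45, 29])
smallest([45, 29]): compare 45 with smallest([29])
smallest([29]) = 29  (base case)
Compare 45 with 29 -> 29
Compare 34 with 29 -> 29

29


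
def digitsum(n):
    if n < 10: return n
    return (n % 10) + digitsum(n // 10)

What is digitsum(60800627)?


digitsum(60800627) = 7 + digitsum(6080062)
digitsum(6080062) = 2 + digitsum(608006)
digitsum(608006) = 6 + digitsum(60800)
digitsum(60800) = 0 + digitsum(6080)
digitsum(6080) = 0 + digitsum(608)
digitsum(608) = 8 + digitsum(60)
digitsum(60) = 0 + digitsum(6)
digitsum(6) = 6  (base case)
Total: 7 + 2 + 6 + 0 + 0 + 8 + 0 + 6 = 29

29


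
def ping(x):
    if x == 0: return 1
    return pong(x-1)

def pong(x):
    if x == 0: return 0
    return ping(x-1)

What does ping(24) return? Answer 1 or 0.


ping(24) = pong(23)
pong(23) = ping(22)
ping(22) = pong(21)
pong(21) = ping(20)
ping(20) = pong(19)
pong(19) = ping(18)
ping(18) = pong(17)
pong(17) = ping(16)
ping(16) = pong(15)
pong(15) = ping(14)
ping(14) = pong(13)
pong(13) = ping(12)
ping(12) = pong(11)
pong(11) = ping(10)
ping(10) = pong(9)
pong(9) = ping(8)
ping(8) = pong(7)
pong(7) = ping(6)
ping(6) = pong(5)
pong(5) = ping(4)
ping(4) = pong(3)
pong(3) = ping(2)
ping(2) = pong(1)
pong(1) = ping(0)
ping(0) = 1  (base case)
Result: 1

1


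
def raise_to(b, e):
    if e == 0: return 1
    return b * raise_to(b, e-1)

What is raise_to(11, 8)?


raise_to(11, 8)
= 11 * raise_to(11, 7)
= 11 * 11 * raise_to(11, 6)
= 11 * 11 * 11 * raise_to(11, 5)
= 11 * 11 * 11 * 11 * raise_to(11, 4)
= 11 * 11 * 11 * 11 * 11 * raise_to(11, 3)
= 11 * 11 * 11 * 11 * 11 * 11 * raise_to(11, 2)
= 11 * 11 * 11 * 11 * 11 * 11 * 11 * raise_to(11, 1)
= 11 * 11 * 11 * 11 * 11 * 11 * 11 * 11 * raise_to(11, 0)
= 11 * 11 * 11 * 11 * 11 * 11 * 11 * 11 * 1
= 214358881

214358881


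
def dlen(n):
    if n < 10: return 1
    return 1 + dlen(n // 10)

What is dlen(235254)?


dlen(235254) = 1 + dlen(23525)
dlen(23525) = 1 + dlen(2352)
dlen(2352) = 1 + dlen(235)
dlen(235) = 1 + dlen(23)
dlen(23) = 1 + dlen(2)
dlen(2) = 1  (base case: 2 < 10)
Unwinding: 1 + 1 + 1 + 1 + 1 + 1 = 6

6


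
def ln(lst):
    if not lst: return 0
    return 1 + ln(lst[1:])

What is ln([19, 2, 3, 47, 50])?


ln([19, 2, 3, 47, 50]) = 1 + ln([2, 3, 47, 50])
ln([2, 3, 47, 50]) = 1 + ln([3, 47, 50])
ln([3, 47, 50]) = 1 + ln([47, 50])
ln([47, 50]) = 1 + ln([50])
ln([50]) = 1 + ln([])
ln([]) = 0  (base case)
Unwinding: 1 + 1 + 1 + 1 + 1 + 0 = 5

5


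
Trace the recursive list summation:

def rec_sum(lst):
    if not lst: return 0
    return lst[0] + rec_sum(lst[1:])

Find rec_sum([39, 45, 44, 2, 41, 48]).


rec_sum([39, 45, 44, 2, 41, 48]) = 39 + rec_sum([45, 44, 2, 41, 48])
rec_sum([45, 44, 2, 41, 48]) = 45 + rec_sum([44, 2, 41, 48])
rec_sum([44, 2, 41, 48]) = 44 + rec_sum([2, 41, 48])
rec_sum([2, 41, 48]) = 2 + rec_sum([41, 48])
rec_sum([41, 48]) = 41 + rec_sum([48])
rec_sum([48]) = 48 + rec_sum([])
rec_sum([]) = 0  (base case)
Total: 39 + 45 + 44 + 2 + 41 + 48 + 0 = 219

219


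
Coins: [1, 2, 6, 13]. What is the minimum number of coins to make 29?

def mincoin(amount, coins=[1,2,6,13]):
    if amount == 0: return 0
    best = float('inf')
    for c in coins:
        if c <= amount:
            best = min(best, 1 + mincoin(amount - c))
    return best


Building up with DP:
mincoin(0) = 0
mincoin(1) = min(1+mincoin(0)=1+0=1) = 1
mincoin(2) = min(1+mincoin(1)=1+1=2, 1+mincoin(0)=1+0=1) = 1
mincoin(3) = min(1+mincoin(2)=1+1=2, 1+mincoin(1)=1+1=2) = 2
mincoin(4) = min(1+mincoin(3)=1+2=3, 1+mincoin(2)=1+1=2) = 2
mincoin(5) = min(1+mincoin(4)=1+2=3, 1+mincoin(3)=1+2=3) = 3
mincoin(6) = min(1+mincoin(5)=1+3=4, 1+mincoin(4)=1+2=3, 1+mincoin(0)=1+0=1) = 1
mincoin(7) = min(1+mincoin(6)=1+1=2, 1+mincoin(5)=1+3=4, 1+mincoin(1)=1+1=2) = 2
mincoin(8) = min(1+mincoin(7)=1+2=3, 1+mincoin(6)=1+1=2, 1+mincoin(2)=1+1=2) = 2
mincoin(9) = min(1+mincoin(8)=1+2=3, 1+mincoin(7)=1+2=3, 1+mincoin(3)=1+2=3) = 3
mincoin(10) = min(1+mincoin(9)=1+3=4, 1+mincoin(8)=1+2=3, 1+mincoin(4)=1+2=3) = 3
mincoin(11) = min(1+mincoin(10)=1+3=4, 1+mincoin(9)=1+3=4, 1+mincoin(5)=1+3=4) = 4
mincoin(12) = min(1+mincoin(11)=1+4=5, 1+mincoin(10)=1+3=4, 1+mincoin(6)=1+1=2) = 2
mincoin(13) = min(1+mincoin(12)=1+2=3, 1+mincoin(11)=1+4=5, 1+mincoin(7)=1+2=3, 1+mincoin(0)=1+0=1) = 1
mincoin(14) = min(1+mincoin(13)=1+1=2, 1+mincoin(12)=1+2=3, 1+mincoin(8)=1+2=3, 1+mincoin(1)=1+1=2) = 2
mincoin(15) = min(1+mincoin(14)=1+2=3, 1+mincoin(13)=1+1=2, 1+mincoin(9)=1+3=4, 1+mincoin(2)=1+1=2) = 2
mincoin(16) = min(1+mincoin(15)=1+2=3, 1+mincoin(14)=1+2=3, 1+mincoin(10)=1+3=4, 1+mincoin(3)=1+2=3) = 3
mincoin(17) = min(1+mincoin(16)=1+3=4, 1+mincoin(15)=1+2=3, 1+mincoin(11)=1+4=5, 1+mincoin(4)=1+2=3) = 3
mincoin(18) = min(1+mincoin(17)=1+3=4, 1+mincoin(16)=1+3=4, 1+mincoin(12)=1+2=3, 1+mincoin(5)=1+3=4) = 3
mincoin(19) = min(1+mincoin(18)=1+3=4, 1+mincoin(17)=1+3=4, 1+mincoin(13)=1+1=2, 1+mincoin(6)=1+1=2) = 2
mincoin(20) = min(1+mincoin(19)=1+2=3, 1+mincoin(18)=1+3=4, 1+mincoin(14)=1+2=3, 1+mincoin(7)=1+2=3) = 3
mincoin(21) = min(1+mincoin(20)=1+3=4, 1+mincoin(19)=1+2=3, 1+mincoin(15)=1+2=3, 1+mincoin(8)=1+2=3) = 3
mincoin(22) = min(1+mincoin(21)=1+3=4, 1+mincoin(20)=1+3=4, 1+mincoin(16)=1+3=4, 1+mincoin(9)=1+3=4) = 4
mincoin(23) = min(1+mincoin(22)=1+4=5, 1+mincoin(21)=1+3=4, 1+mincoin(17)=1+3=4, 1+mincoin(10)=1+3=4) = 4
mincoin(24) = min(1+mincoin(23)=1+4=5, 1+mincoin(22)=1+4=5, 1+mincoin(18)=1+3=4, 1+mincoin(11)=1+4=5) = 4
mincoin(25) = min(1+mincoin(24)=1+4=5, 1+mincoin(23)=1+4=5, 1+mincoin(19)=1+2=3, 1+mincoin(12)=1+2=3) = 3
mincoin(26) = min(1+mincoin(25)=1+3=4, 1+mincoin(24)=1+4=5, 1+mincoin(20)=1+3=4, 1+mincoin(13)=1+1=2) = 2
mincoin(27) = min(1+mincoin(26)=1+2=3, 1+mincoin(25)=1+3=4, 1+mincoin(21)=1+3=4, 1+mincoin(14)=1+2=3) = 3
mincoin(28) = min(1+mincoin(27)=1+3=4, 1+mincoin(26)=1+2=3, 1+mincoin(22)=1+4=5, 1+mincoin(15)=1+2=3) = 3
mincoin(29) = min(1+mincoin(28)=1+3=4, 1+mincoin(27)=1+3=4, 1+mincoin(23)=1+4=5, 1+mincoin(16)=1+3=4) = 4

4


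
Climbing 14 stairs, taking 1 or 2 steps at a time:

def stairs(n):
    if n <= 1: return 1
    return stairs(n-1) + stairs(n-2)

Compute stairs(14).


Building up from base cases:
stairs(0) = 1
stairs(1) = 1
stairs(2) = stairs(1) + stairs(0) = 1 + 1 = 2
stairs(3) = stairs(2) + stairs(1) = 2 + 1 = 3
stairs(4) = stairs(3) + stairs(2) = 3 + 2 = 5
stairs(5) = stairs(4) + stairs(3) = 5 + 3 = 8
stairs(6) = stairs(5) + stairs(4) = 8 + 5 = 13
stairs(7) = stairs(6) + stairs(5) = 13 + 8 = 21
stairs(8) = stairs(7) + stairs(6) = 21 + 13 = 34
stairs(9) = stairs(8) + stairs(7) = 34 + 21 = 55
stairs(10) = stairs(9) + stairs(8) = 55 + 34 = 89
stairs(11) = stairs(10) + stairs(9) = 89 + 55 = 144
stairs(12) = stairs(11) + stairs(10) = 144 + 89 = 233
stairs(13) = stairs(12) + stairs(11) = 233 + 144 = 377
stairs(14) = stairs(13) + stairs(12) = 377 + 233 = 610

610


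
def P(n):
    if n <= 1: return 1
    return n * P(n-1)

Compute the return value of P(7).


P(7)
= 7 * P(6)
= 7 * 6 * P(5)
= 7 * 6 * 5 * P(4)
= 7 * 6 * 5 * 4 * P(3)
= 7 * 6 * 5 * 4 * 3 * P(2)
= 7 * 6 * 5 * 4 * 3 * 2 * P(1)
= 7 * 6 * 5 * 4 * 3 * 2 * 1
= 5040

5040


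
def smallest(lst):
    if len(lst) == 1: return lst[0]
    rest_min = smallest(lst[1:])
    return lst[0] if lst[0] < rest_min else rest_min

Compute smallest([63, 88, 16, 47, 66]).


smallest([63, 88, 16, 47, 66]): compare 63 with smallest([88, 16, 47, 66])
smallest([88, 16, 47, 66]): compare 88 with smallest([16, 47, 66])
smallest([16, 47, 66]): compare 16 with smallest([47, 66])
smallest([47, 66]): compare 47 with smallest([66])
smallest([66]) = 66  (base case)
Compare 47 with 66 -> 47
Compare 16 with 47 -> 16
Compare 88 with 16 -> 16
Compare 63 with 16 -> 16

16


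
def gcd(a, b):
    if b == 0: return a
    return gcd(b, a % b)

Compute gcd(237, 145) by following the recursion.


gcd(237, 145) = gcd(145, 92)
gcd(145, 92) = gcd(92, 53)
gcd(92, 53) = gcd(53, 39)
gcd(53, 39) = gcd(39, 14)
gcd(39, 14) = gcd(14, 11)
gcd(14, 11) = gcd(11, 3)
gcd(11, 3) = gcd(3, 2)
gcd(3, 2) = gcd(2, 1)
gcd(2, 1) = gcd(1, 0)
gcd(1, 0) = 1  (base case)

1


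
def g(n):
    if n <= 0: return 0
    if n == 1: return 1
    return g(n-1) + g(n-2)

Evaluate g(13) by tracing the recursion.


Computing g(13) bottom-up:
g(0) = 0
g(1) = 1
g(2) = g(1) + g(0) = 1 + 0 = 1
g(3) = g(2) + g(1) = 1 + 1 = 2
g(4) = g(3) + g(2) = 2 + 1 = 3
g(5) = g(4) + g(3) = 3 + 2 = 5
g(6) = g(5) + g(4) = 5 + 3 = 8
g(7) = g(6) + g(5) = 8 + 5 = 13
g(8) = g(7) + g(6) = 13 + 8 = 21
g(9) = g(8) + g(7) = 21 + 13 = 34
g(10) = g(9) + g(8) = 34 + 21 = 55
g(11) = g(10) + g(9) = 55 + 34 = 89
g(12) = g(11) + g(10) = 89 + 55 = 144
g(13) = g(12) + g(11) = 144 + 89 = 233

233


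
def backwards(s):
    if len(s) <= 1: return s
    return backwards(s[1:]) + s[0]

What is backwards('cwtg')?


backwards('cwtg') = backwards('wtg') + 'c'
backwards('wtg') = backwards('tg') + 'w'
backwards('tg') = backwards('g') + 't'
backwards('g') = 'g'  (base case)
Concatenating: 'g' + 't' + 'w' + 'c' = 'gtwc'

gtwc


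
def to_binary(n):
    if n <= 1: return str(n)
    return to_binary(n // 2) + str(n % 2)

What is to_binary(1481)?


to_binary(1481) = to_binary(740) + '1'
to_binary(740) = to_binary(370) + '0'
to_binary(370) = to_binary(185) + '0'
to_binary(185) = to_binary(92) + '1'
to_binary(92) = to_binary(46) + '0'
to_binary(46) = to_binary(23) + '0'
to_binary(23) = to_binary(11) + '1'
to_binary(11) = to_binary(5) + '1'
to_binary(5) = to_binary(2) + '1'
to_binary(2) = to_binary(1) + '0'
to_binary(1) = '1'  (base case)
Concatenating: '1' + '0' + '1' + '1' + '1' + '0' + '0' + '1' + '0' + '0' + '1' = '10111001001'

10111001001


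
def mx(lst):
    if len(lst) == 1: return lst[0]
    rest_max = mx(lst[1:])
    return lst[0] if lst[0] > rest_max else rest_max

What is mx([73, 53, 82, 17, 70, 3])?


mx([73, 53, 82, 17, 70, 3]): compare 73 with mx([53, 82, 17, 70, 3])
mx([53, 82, 17, 70, 3]): compare 53 with mx([82, 17, 70, 3])
mx([82, 17, 70, 3]): compare 82 with mx([17, 70, 3])
mx([17, 70, 3]): compare 17 with mx([70, 3])
mx([70, 3]): compare 70 with mx([3])
mx([3]) = 3  (base case)
Compare 70 with 3 -> 70
Compare 17 with 70 -> 70
Compare 82 with 70 -> 82
Compare 53 with 82 -> 82
Compare 73 with 82 -> 82

82


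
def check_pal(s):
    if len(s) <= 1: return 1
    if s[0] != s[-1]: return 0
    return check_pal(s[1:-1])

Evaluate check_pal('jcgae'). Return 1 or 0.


check_pal('jcgae'): s[0]='j' != s[-1]='e' -> return 0
Result: 0 (not a palindrome)

0


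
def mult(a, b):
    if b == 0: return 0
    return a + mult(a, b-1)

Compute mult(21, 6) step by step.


mult(21, 6) = 21 + mult(21, 5)
mult(21, 5) = 21 + mult(21, 4)
mult(21, 4) = 21 + mult(21, 3)
mult(21, 3) = 21 + mult(21, 2)
mult(21, 2) = 21 + mult(21, 1)
mult(21, 1) = 21 + mult(21, 0)
mult(21, 0) = 0  (base case)
Total: 21 + 21 + 21 + 21 + 21 + 21 + 0 = 126

126


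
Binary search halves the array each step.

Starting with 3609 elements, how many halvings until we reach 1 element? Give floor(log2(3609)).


3609 / 2 = 1804
1804 / 2 = 902
902 / 2 = 451
451 / 2 = 225
225 / 2 = 112
112 / 2 = 56
56 / 2 = 28
28 / 2 = 14
14 / 2 = 7
7 / 2 = 3
3 / 2 = 1
Reached 1 after 11 halvings

11


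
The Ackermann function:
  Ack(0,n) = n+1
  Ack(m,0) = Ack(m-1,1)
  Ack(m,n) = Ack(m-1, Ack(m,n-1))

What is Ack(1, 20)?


Ack(1, 20) = Ack(0, Ack(1, 19))
  Ack(1, 19) = Ack(0, Ack(1, 18))
    Ack(1, 18) = Ack(0, Ack(1, 17))
      Ack(1, 17) = Ack(0, Ack(1, 16))
        Ack(1, 16) = Ack(0, Ack(1, 15))
          Ack(1, 15) = Ack(0, Ack(1, 14))
          Ack(1, 14) = Ack(0, Ack(1, 13))
          Ack(1, 13) = Ack(0, Ack(1, 12))
          Ack(1, 12) = Ack(0, Ack(1, 11))
          Ack(1, 11) = Ack(0, Ack(1, 10))
          Ack(1, 10) = Ack(0, Ack(1, 9))
          Ack(1, 9) = Ack(0, Ack(1, 8))
          Ack(1, 8) = Ack(0, Ack(1, 7))
          Ack(1, 7) = Ack(0, Ack(1, 6))
          Ack(1, 6) = Ack(0, Ack(1, 5))
          Ack(1, 5) = Ack(0, Ack(1, 4))
          Ack(1, 4) = Ack(0, Ack(1, 3))
          Ack(1, 3) = Ack(0, Ack(1, 2))
          Ack(1, 2) = Ack(0, Ack(1, 1))
          Ack(1, 1) = Ack(0, Ack(1, 0))
          Ack(1, 0) = Ack(0, 1)
          Ack(0, 1) = 2
            = Ack(0, 2)
          Ack(0, 2) = 3
            = Ack(0, 3)
... (trace truncated)
Result: Ack(1, 20) = 22

22


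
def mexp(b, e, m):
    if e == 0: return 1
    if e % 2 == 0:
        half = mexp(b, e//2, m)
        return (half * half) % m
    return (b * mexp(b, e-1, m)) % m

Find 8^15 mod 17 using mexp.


mexp(8, 15, 17): e is odd, compute mexp(8, 14, 17)
  mexp(8, 14, 17): e is even, compute mexp(8, 7, 17)
    mexp(8, 7, 17): e is odd, compute mexp(8, 6, 17)
      mexp(8, 6, 17): e is even, compute mexp(8, 3, 17)
        mexp(8, 3, 17): e is odd, compute mexp(8, 2, 17)
          mexp(8, 2, 17): e is even, compute mexp(8, 1, 17)
          mexp(8, 1, 17): e is odd, compute mexp(8, 0, 17)
          mexp(8, 0, 17) = 1
          (8 * 1) % 17 = 8
          half=8, (8*8) % 17 = 13
        (8 * 13) % 17 = 2
      half=2, (2*2) % 17 = 4
    (8 * 4) % 17 = 15
  half=15, (15*15) % 17 = 4
(8 * 4) % 17 = 15

15


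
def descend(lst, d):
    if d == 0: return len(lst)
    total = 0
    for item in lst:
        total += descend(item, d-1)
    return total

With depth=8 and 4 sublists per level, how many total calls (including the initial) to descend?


At depth 0 (root): 1 call
At depth 1: each of 1 parents calls descend on 4 children = 4 calls
At depth 2: each of 4 parents calls descend on 4 children = 16 calls
At depth 3: each of 16 parents calls descend on 4 children = 64 calls
At depth 4: each of 64 parents calls descend on 4 children = 256 calls
At depth 5: each of 256 parents calls descend on 4 children = 1024 calls
At depth 6: each of 1024 parents calls descend on 4 children = 4096 calls
At depth 7: each of 4096 parents calls descend on 4 children = 16384 calls
At depth 8: each of 16384 parents calls descend on 4 children = 65536 calls
Total: 1 + 4 + 16 + 64 + 256 + 1024 + 4096 + 16384 + 65536 = 87381

87381


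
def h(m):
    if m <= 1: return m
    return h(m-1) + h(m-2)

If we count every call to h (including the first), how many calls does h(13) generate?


Let C(n) = total calls for h(n)
C(0) = 1, C(1) = 1
C(2) = 1 + C(1) + C(0) = 1 + 1 + 1 = 3
C(3) = 1 + C(2) + C(1) = 1 + 3 + 1 = 5
C(4) = 1 + C(3) + C(2) = 1 + 5 + 3 = 9
C(5) = 1 + C(4) + C(3) = 1 + 9 + 5 = 15
C(6) = 1 + C(5) + C(4) = 1 + 15 + 9 = 25
C(7) = 1 + C(6) + C(5) = 1 + 25 + 15 = 41
C(8) = 1 + C(7) + C(6) = 1 + 41 + 25 = 67
C(9) = 1 + C(8) + C(7) = 1 + 67 + 41 = 109
C(10) = 1 + C(9) + C(8) = 1 + 109 + 67 = 177
C(11) = 1 + C(10) + C(9) = 1 + 177 + 109 = 287
C(12) = 1 + C(11) + C(10) = 1 + 287 + 177 = 465
C(13) = 1 + C(12) + C(11) = 1 + 465 + 287 = 753

753


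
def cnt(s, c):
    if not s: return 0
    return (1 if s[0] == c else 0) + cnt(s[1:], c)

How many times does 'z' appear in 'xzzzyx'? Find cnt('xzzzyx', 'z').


s[0]='x' != 'z' -> 0
s[0]='z' == 'z' -> 1
s[0]='z' == 'z' -> 1
s[0]='z' == 'z' -> 1
s[0]='y' != 'z' -> 0
s[0]='x' != 'z' -> 0
Sum: 0 + 1 + 1 + 1 + 0 + 0 = 3

3


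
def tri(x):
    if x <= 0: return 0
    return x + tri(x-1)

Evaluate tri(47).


tri(47)
= 47 + 46 + 45 + 44 + 43 + 42 + 41 + 40 + 39 + 38 + 37 + 36 + 35 + 34 + 33 + 32 + 31 + 30 + 29 + 28 + 27 + 26 + 25 + 24 + 23 + 22 + 21 + 20 + 19 + 18 + 17 + 16 + 15 + 14 + 13 + 12 + 11 + 10 + 9 + 8 + 7 + 6 + 5 + 4 + 3 + 2 + 1 + tri(0)
= 47 + 46 + 45 + 44 + 43 + 42 + 41 + 40 + 39 + 38 + 37 + 36 + 35 + 34 + 33 + 32 + 31 + 30 + 29 + 28 + 27 + 26 + 25 + 24 + 23 + 22 + 21 + 20 + 19 + 18 + 17 + 16 + 15 + 14 + 13 + 12 + 11 + 10 + 9 + 8 + 7 + 6 + 5 + 4 + 3 + 2 + 1 + 0
= 1128

1128


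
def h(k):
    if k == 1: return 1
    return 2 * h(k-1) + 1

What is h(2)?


h(2) = 2 * h(1) + 1
h(1) = 1  (base case)
h(2) = 2 * 1 + 1 = 3

3


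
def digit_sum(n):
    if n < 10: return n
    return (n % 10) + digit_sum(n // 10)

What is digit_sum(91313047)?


digit_sum(91313047) = 7 + digit_sum(9131304)
digit_sum(9131304) = 4 + digit_sum(913130)
digit_sum(913130) = 0 + digit_sum(91313)
digit_sum(91313) = 3 + digit_sum(9131)
digit_sum(9131) = 1 + digit_sum(913)
digit_sum(913) = 3 + digit_sum(91)
digit_sum(91) = 1 + digit_sum(9)
digit_sum(9) = 9  (base case)
Total: 7 + 4 + 0 + 3 + 1 + 3 + 1 + 9 = 28

28


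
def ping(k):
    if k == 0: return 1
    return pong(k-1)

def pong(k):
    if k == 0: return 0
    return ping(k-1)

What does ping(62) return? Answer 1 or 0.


ping(62) = pong(61)
pong(61) = ping(60)
ping(60) = pong(59)
pong(59) = ping(58)
ping(58) = pong(57)
pong(57) = ping(56)
ping(56) = pong(55)
pong(55) = ping(54)
ping(54) = pong(53)
pong(53) = ping(52)
ping(52) = pong(51)
pong(51) = ping(50)
ping(50) = pong(49)
pong(49) = ping(48)
ping(48) = pong(47)
pong(47) = ping(46)
ping(46) = pong(45)
pong(45) = ping(44)
ping(44) = pong(43)
pong(43) = ping(42)
ping(42) = pong(41)
pong(41) = ping(40)
ping(40) = pong(39)
pong(39) = ping(38)
ping(38) = pong(37)
pong(37) = ping(36)
ping(36) = pong(35)
pong(35) = ping(34)
ping(34) = pong(33)
pong(33) = ping(32)
ping(32) = pong(31)
pong(31) = ping(30)
ping(30) = pong(29)
pong(29) = ping(28)
ping(28) = pong(27)
pong(27) = ping(26)
ping(26) = pong(25)
pong(25) = ping(24)
ping(24) = pong(23)
pong(23) = ping(22)
ping(22) = pong(21)
pong(21) = ping(20)
ping(20) = pong(19)
pong(19) = ping(18)
ping(18) = pong(17)
pong(17) = ping(16)
ping(16) = pong(15)
pong(15) = ping(14)
ping(14) = pong(13)
pong(13) = ping(12)
ping(12) = pong(11)
pong(11) = ping(10)
ping(10) = pong(9)
pong(9) = ping(8)
ping(8) = pong(7)
pong(7) = ping(6)
ping(6) = pong(5)
pong(5) = ping(4)
ping(4) = pong(3)
pong(3) = ping(2)
ping(2) = pong(1)
pong(1) = ping(0)
ping(0) = 1  (base case)
Result: 1

1


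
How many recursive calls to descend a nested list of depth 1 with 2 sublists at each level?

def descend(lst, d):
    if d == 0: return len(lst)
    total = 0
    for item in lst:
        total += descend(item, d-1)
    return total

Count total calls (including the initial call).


At depth 0 (root): 1 call
At depth 1: each of 1 parents calls descend on 2 children = 2 calls
Total: 1 + 2 = 3

3


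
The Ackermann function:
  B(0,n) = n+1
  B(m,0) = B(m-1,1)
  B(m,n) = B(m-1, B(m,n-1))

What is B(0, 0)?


B(0, 0) = 1
Result: B(0, 0) = 1

1


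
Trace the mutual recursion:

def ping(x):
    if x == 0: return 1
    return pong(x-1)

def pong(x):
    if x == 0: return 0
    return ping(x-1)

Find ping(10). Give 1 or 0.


ping(10) = pong(9)
pong(9) = ping(8)
ping(8) = pong(7)
pong(7) = ping(6)
ping(6) = pong(5)
pong(5) = ping(4)
ping(4) = pong(3)
pong(3) = ping(2)
ping(2) = pong(1)
pong(1) = ping(0)
ping(0) = 1  (base case)
Result: 1

1


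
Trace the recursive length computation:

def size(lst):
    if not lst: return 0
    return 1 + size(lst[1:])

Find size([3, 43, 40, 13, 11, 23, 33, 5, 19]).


size([3, 43, 40, 13, 11, 23, 33, 5, 19]) = 1 + size([43, 40, 13, 11, 23, 33, 5, 19])
size([43, 40, 13, 11, 23, 33, 5, 19]) = 1 + size([40, 13, 11, 23, 33, 5, 19])
size([40, 13, 11, 23, 33, 5, 19]) = 1 + size([13, 11, 23, 33, 5, 19])
size([13, 11, 23, 33, 5, 19]) = 1 + size([11, 23, 33, 5, 19])
size([11, 23, 33, 5, 19]) = 1 + size([23, 33, 5, 19])
size([23, 33, 5, 19]) = 1 + size([33, 5, 19])
size([33, 5, 19]) = 1 + size([5, 19])
size([5, 19]) = 1 + size([19])
size([19]) = 1 + size([])
size([]) = 0  (base case)
Unwinding: 1 + 1 + 1 + 1 + 1 + 1 + 1 + 1 + 1 + 0 = 9

9


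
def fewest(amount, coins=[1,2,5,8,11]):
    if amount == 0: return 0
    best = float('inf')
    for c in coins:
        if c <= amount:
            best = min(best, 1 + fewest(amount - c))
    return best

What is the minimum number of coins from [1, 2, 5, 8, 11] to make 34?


Building up with DP:
fewest(0) = 0
fewest(1) = min(1+fewest(0)=1+0=1) = 1
fewest(2) = min(1+fewest(1)=1+1=2, 1+fewest(0)=1+0=1) = 1
fewest(3) = min(1+fewest(2)=1+1=2, 1+fewest(1)=1+1=2) = 2
fewest(4) = min(1+fewest(3)=1+2=3, 1+fewest(2)=1+1=2) = 2
fewest(5) = min(1+fewest(4)=1+2=3, 1+fewest(3)=1+2=3, 1+fewest(0)=1+0=1) = 1
fewest(6) = min(1+fewest(5)=1+1=2, 1+fewest(4)=1+2=3, 1+fewest(1)=1+1=2) = 2
fewest(7) = min(1+fewest(6)=1+2=3, 1+fewest(5)=1+1=2, 1+fewest(2)=1+1=2) = 2
fewest(8) = min(1+fewest(7)=1+2=3, 1+fewest(6)=1+2=3, 1+fewest(3)=1+2=3, 1+fewest(0)=1+0=1) = 1
fewest(9) = min(1+fewest(8)=1+1=2, 1+fewest(7)=1+2=3, 1+fewest(4)=1+2=3, 1+fewest(1)=1+1=2) = 2
fewest(10) = min(1+fewest(9)=1+2=3, 1+fewest(8)=1+1=2, 1+fewest(5)=1+1=2, 1+fewest(2)=1+1=2) = 2
fewest(11) = min(1+fewest(10)=1+2=3, 1+fewest(9)=1+2=3, 1+fewest(6)=1+2=3, 1+fewest(3)=1+2=3, 1+fewest(0)=1+0=1) = 1
fewest(12) = min(1+fewest(11)=1+1=2, 1+fewest(10)=1+2=3, 1+fewest(7)=1+2=3, 1+fewest(4)=1+2=3, 1+fewest(1)=1+1=2) = 2
fewest(13) = min(1+fewest(12)=1+2=3, 1+fewest(11)=1+1=2, 1+fewest(8)=1+1=2, 1+fewest(5)=1+1=2, 1+fewest(2)=1+1=2) = 2
fewest(14) = min(1+fewest(13)=1+2=3, 1+fewest(12)=1+2=3, 1+fewest(9)=1+2=3, 1+fewest(6)=1+2=3, 1+fewest(3)=1+2=3) = 3
fewest(15) = min(1+fewest(14)=1+3=4, 1+fewest(13)=1+2=3, 1+fewest(10)=1+2=3, 1+fewest(7)=1+2=3, 1+fewest(4)=1+2=3) = 3
fewest(16) = min(1+fewest(15)=1+3=4, 1+fewest(14)=1+3=4, 1+fewest(11)=1+1=2, 1+fewest(8)=1+1=2, 1+fewest(5)=1+1=2) = 2
fewest(17) = min(1+fewest(16)=1+2=3, 1+fewest(15)=1+3=4, 1+fewest(12)=1+2=3, 1+fewest(9)=1+2=3, 1+fewest(6)=1+2=3) = 3
fewest(18) = min(1+fewest(17)=1+3=4, 1+fewest(16)=1+2=3, 1+fewest(13)=1+2=3, 1+fewest(10)=1+2=3, 1+fewest(7)=1+2=3) = 3
fewest(19) = min(1+fewest(18)=1+3=4, 1+fewest(17)=1+3=4, 1+fewest(14)=1+3=4, 1+fewest(11)=1+1=2, 1+fewest(8)=1+1=2) = 2
fewest(20) = min(1+fewest(19)=1+2=3, 1+fewest(18)=1+3=4, 1+fewest(15)=1+3=4, 1+fewest(12)=1+2=3, 1+fewest(9)=1+2=3) = 3
fewest(21) = min(1+fewest(20)=1+3=4, 1+fewest(19)=1+2=3, 1+fewest(16)=1+2=3, 1+fewest(13)=1+2=3, 1+fewest(10)=1+2=3) = 3
fewest(22) = min(1+fewest(21)=1+3=4, 1+fewest(20)=1+3=4, 1+fewest(17)=1+3=4, 1+fewest(14)=1+3=4, 1+fewest(11)=1+1=2) = 2
fewest(23) = min(1+fewest(22)=1+2=3, 1+fewest(21)=1+3=4, 1+fewest(18)=1+3=4, 1+fewest(15)=1+3=4, 1+fewest(12)=1+2=3) = 3
fewest(24) = min(1+fewest(23)=1+3=4, 1+fewest(22)=1+2=3, 1+fewest(19)=1+2=3, 1+fewest(16)=1+2=3, 1+fewest(13)=1+2=3) = 3
fewest(25) = min(1+fewest(24)=1+3=4, 1+fewest(23)=1+3=4, 1+fewest(20)=1+3=4, 1+fewest(17)=1+3=4, 1+fewest(14)=1+3=4) = 4
fewest(26) = min(1+fewest(25)=1+4=5, 1+fewest(24)=1+3=4, 1+fewest(21)=1+3=4, 1+fewest(18)=1+3=4, 1+fewest(15)=1+3=4) = 4
fewest(27) = min(1+fewest(26)=1+4=5, 1+fewest(25)=1+4=5, 1+fewest(22)=1+2=3, 1+fewest(19)=1+2=3, 1+fewest(16)=1+2=3) = 3
fewest(28) = min(1+fewest(27)=1+3=4, 1+fewest(26)=1+4=5, 1+fewest(23)=1+3=4, 1+fewest(20)=1+3=4, 1+fewest(17)=1+3=4) = 4
fewest(29) = min(1+fewest(28)=1+4=5, 1+fewest(27)=1+3=4, 1+fewest(24)=1+3=4, 1+fewest(21)=1+3=4, 1+fewest(18)=1+3=4) = 4
fewest(30) = min(1+fewest(29)=1+4=5, 1+fewest(28)=1+4=5, 1+fewest(25)=1+4=5, 1+fewest(22)=1+2=3, 1+fewest(19)=1+2=3) = 3
fewest(31) = min(1+fewest(30)=1+3=4, 1+fewest(29)=1+4=5, 1+fewest(26)=1+4=5, 1+fewest(23)=1+3=4, 1+fewest(20)=1+3=4) = 4
fewest(32) = min(1+fewest(31)=1+4=5, 1+fewest(30)=1+3=4, 1+fewest(27)=1+3=4, 1+fewest(24)=1+3=4, 1+fewest(21)=1+3=4) = 4
fewest(33) = min(1+fewest(32)=1+4=5, 1+fewest(31)=1+4=5, 1+fewest(28)=1+4=5, 1+fewest(25)=1+4=5, 1+fewest(22)=1+2=3) = 3
fewest(34) = min(1+fewest(33)=1+3=4, 1+fewest(32)=1+4=5, 1+fewest(29)=1+4=5, 1+fewest(26)=1+4=5, 1+fewest(23)=1+3=4) = 4

4


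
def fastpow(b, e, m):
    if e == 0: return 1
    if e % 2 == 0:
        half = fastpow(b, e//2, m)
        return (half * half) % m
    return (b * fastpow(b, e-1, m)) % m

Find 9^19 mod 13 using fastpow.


fastpow(9, 19, 13): e is odd, compute fastpow(9, 18, 13)
  fastpow(9, 18, 13): e is even, compute fastpow(9, 9, 13)
    fastpow(9, 9, 13): e is odd, compute fastpow(9, 8, 13)
      fastpow(9, 8, 13): e is even, compute fastpow(9, 4, 13)
        fastpow(9, 4, 13): e is even, compute fastpow(9, 2, 13)
          fastpow(9, 2, 13): e is even, compute fastpow(9, 1, 13)
          fastpow(9, 1, 13): e is odd, compute fastpow(9, 0, 13)
          fastpow(9, 0, 13) = 1
          (9 * 1) % 13 = 9
          half=9, (9*9) % 13 = 3
        half=3, (3*3) % 13 = 9
      half=9, (9*9) % 13 = 3
    (9 * 3) % 13 = 1
  half=1, (1*1) % 13 = 1
(9 * 1) % 13 = 9

9


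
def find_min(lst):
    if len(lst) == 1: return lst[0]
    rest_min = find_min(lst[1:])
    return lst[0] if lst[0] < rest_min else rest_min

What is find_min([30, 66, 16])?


find_min([30, 66, 16]): compare 30 with find_min([66, 16])
find_min([66, 16]): compare 66 with find_min([16])
find_min([16]) = 16  (base case)
Compare 66 with 16 -> 16
Compare 30 with 16 -> 16

16


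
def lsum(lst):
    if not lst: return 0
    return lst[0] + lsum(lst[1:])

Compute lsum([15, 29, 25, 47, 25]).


lsum([15, 29, 25, 47, 25]) = 15 + lsum([29, 25, 47, 25])
lsum([29, 25, 47, 25]) = 29 + lsum([25, 47, 25])
lsum([25, 47, 25]) = 25 + lsum([47, 25])
lsum([47, 25]) = 47 + lsum([25])
lsum([25]) = 25 + lsum([])
lsum([]) = 0  (base case)
Total: 15 + 29 + 25 + 47 + 25 + 0 = 141

141


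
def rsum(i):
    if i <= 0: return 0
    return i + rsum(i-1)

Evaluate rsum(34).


rsum(34)
= 34 + 33 + 32 + 31 + 30 + 29 + 28 + 27 + 26 + 25 + 24 + 23 + 22 + 21 + 20 + 19 + 18 + 17 + 16 + 15 + 14 + 13 + 12 + 11 + 10 + 9 + 8 + 7 + 6 + 5 + 4 + 3 + 2 + 1 + rsum(0)
= 34 + 33 + 32 + 31 + 30 + 29 + 28 + 27 + 26 + 25 + 24 + 23 + 22 + 21 + 20 + 19 + 18 + 17 + 16 + 15 + 14 + 13 + 12 + 11 + 10 + 9 + 8 + 7 + 6 + 5 + 4 + 3 + 2 + 1 + 0
= 595

595


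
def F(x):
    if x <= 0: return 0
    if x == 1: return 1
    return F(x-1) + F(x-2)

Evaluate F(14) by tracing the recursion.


Computing F(14) bottom-up:
F(0) = 0
F(1) = 1
F(2) = F(1) + F(0) = 1 + 0 = 1
F(3) = F(2) + F(1) = 1 + 1 = 2
F(4) = F(3) + F(2) = 2 + 1 = 3
F(5) = F(4) + F(3) = 3 + 2 = 5
F(6) = F(5) + F(4) = 5 + 3 = 8
F(7) = F(6) + F(5) = 8 + 5 = 13
F(8) = F(7) + F(6) = 13 + 8 = 21
F(9) = F(8) + F(7) = 21 + 13 = 34
F(10) = F(9) + F(8) = 34 + 21 = 55
F(11) = F(10) + F(9) = 55 + 34 = 89
F(12) = F(11) + F(10) = 89 + 55 = 144
F(13) = F(12) + F(11) = 144 + 89 = 233
F(14) = F(13) + F(12) = 233 + 144 = 377

377


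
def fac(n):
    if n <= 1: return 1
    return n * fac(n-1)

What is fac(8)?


fac(8)
= 8 * fac(7)
= 8 * 7 * fac(6)
= 8 * 7 * 6 * fac(5)
= 8 * 7 * 6 * 5 * fac(4)
= 8 * 7 * 6 * 5 * 4 * fac(3)
= 8 * 7 * 6 * 5 * 4 * 3 * fac(2)
= 8 * 7 * 6 * 5 * 4 * 3 * 2 * fac(1)
= 8 * 7 * 6 * 5 * 4 * 3 * 2 * 1
= 40320

40320


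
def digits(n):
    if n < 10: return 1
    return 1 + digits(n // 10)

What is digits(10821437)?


digits(10821437) = 1 + digits(1082143)
digits(1082143) = 1 + digits(108214)
digits(108214) = 1 + digits(10821)
digits(10821) = 1 + digits(1082)
digits(1082) = 1 + digits(108)
digits(108) = 1 + digits(10)
digits(10) = 1 + digits(1)
digits(1) = 1  (base case: 1 < 10)
Unwinding: 1 + 1 + 1 + 1 + 1 + 1 + 1 + 1 = 8

8


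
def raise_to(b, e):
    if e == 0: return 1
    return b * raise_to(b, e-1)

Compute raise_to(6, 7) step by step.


raise_to(6, 7)
= 6 * raise_to(6, 6)
= 6 * 6 * raise_to(6, 5)
= 6 * 6 * 6 * raise_to(6, 4)
= 6 * 6 * 6 * 6 * raise_to(6, 3)
= 6 * 6 * 6 * 6 * 6 * raise_to(6, 2)
= 6 * 6 * 6 * 6 * 6 * 6 * raise_to(6, 1)
= 6 * 6 * 6 * 6 * 6 * 6 * 6 * raise_to(6, 0)
= 6 * 6 * 6 * 6 * 6 * 6 * 6 * 1
= 279936

279936


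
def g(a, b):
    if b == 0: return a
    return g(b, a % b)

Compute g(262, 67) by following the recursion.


g(262, 67) = g(67, 61)
g(67, 61) = g(61, 6)
g(61, 6) = g(6, 1)
g(6, 1) = g(1, 0)
g(1, 0) = 1  (base case)

1


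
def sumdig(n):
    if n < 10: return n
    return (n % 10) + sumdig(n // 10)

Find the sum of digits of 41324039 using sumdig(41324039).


sumdig(41324039) = 9 + sumdig(4132403)
sumdig(4132403) = 3 + sumdig(413240)
sumdig(413240) = 0 + sumdig(41324)
sumdig(41324) = 4 + sumdig(4132)
sumdig(4132) = 2 + sumdig(413)
sumdig(413) = 3 + sumdig(41)
sumdig(41) = 1 + sumdig(4)
sumdig(4) = 4  (base case)
Total: 9 + 3 + 0 + 4 + 2 + 3 + 1 + 4 = 26

26


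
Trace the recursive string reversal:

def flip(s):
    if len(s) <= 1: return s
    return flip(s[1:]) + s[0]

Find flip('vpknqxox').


flip('vpknqxox') = flip('pknqxox') + 'v'
flip('pknqxox') = flip('knqxox') + 'p'
flip('knqxox') = flip('nqxox') + 'k'
flip('nqxox') = flip('qxox') + 'n'
flip('qxox') = flip('xox') + 'q'
flip('xox') = flip('ox') + 'x'
flip('ox') = flip('x') + 'o'
flip('x') = 'x'  (base case)
Concatenating: 'x' + 'o' + 'x' + 'q' + 'n' + 'k' + 'p' + 'v' = 'xoxqnkpv'

xoxqnkpv


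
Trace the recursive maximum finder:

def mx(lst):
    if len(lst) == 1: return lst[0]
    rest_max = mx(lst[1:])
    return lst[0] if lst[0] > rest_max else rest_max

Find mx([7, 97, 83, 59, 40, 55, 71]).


mx([7, 97, 83, 59, 40, 55, 71]): compare 7 with mx([97, 83, 59, 40, 55, 71])
mx([97, 83, 59, 40, 55, 71]): compare 97 with mx([83, 59, 40, 55, 71])
mx([83, 59, 40, 55, 71]): compare 83 with mx([59, 40, 55, 71])
mx([59, 40, 55, 71]): compare 59 with mx([40, 55, 71])
mx([40, 55, 71]): compare 40 with mx([55, 71])
mx([55, 71]): compare 55 with mx([71])
mx([71]) = 71  (base case)
Compare 55 with 71 -> 71
Compare 40 with 71 -> 71
Compare 59 with 71 -> 71
Compare 83 with 71 -> 83
Compare 97 with 83 -> 97
Compare 7 with 97 -> 97

97


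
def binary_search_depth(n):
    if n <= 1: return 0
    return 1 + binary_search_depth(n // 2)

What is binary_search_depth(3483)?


3483 / 2 = 1741
1741 / 2 = 870
870 / 2 = 435
435 / 2 = 217
217 / 2 = 108
108 / 2 = 54
54 / 2 = 27
27 / 2 = 13
13 / 2 = 6
6 / 2 = 3
3 / 2 = 1
Reached 1 after 11 halvings

11


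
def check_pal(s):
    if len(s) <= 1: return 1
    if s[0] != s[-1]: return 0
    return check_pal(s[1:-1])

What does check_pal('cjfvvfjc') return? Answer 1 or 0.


check_pal('cjfvvfjc'): s[0]='c' == s[-1]='c' -> check check_pal('jfvvfj')
check_pal('jfvvfj'): s[0]='j' == s[-1]='j' -> check check_pal('fvvf')
check_pal('fvvf'): s[0]='f' == s[-1]='f' -> check check_pal('vv')
check_pal('vv'): s[0]='v' == s[-1]='v' -> check check_pal('')
check_pal(''): len <= 1 -> return 1  (base case)
Result: 1 (palindrome)

1


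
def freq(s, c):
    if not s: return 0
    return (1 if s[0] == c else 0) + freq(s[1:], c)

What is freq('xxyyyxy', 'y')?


s[0]='x' != 'y' -> 0
s[0]='x' != 'y' -> 0
s[0]='y' == 'y' -> 1
s[0]='y' == 'y' -> 1
s[0]='y' == 'y' -> 1
s[0]='x' != 'y' -> 0
s[0]='y' == 'y' -> 1
Sum: 0 + 0 + 1 + 1 + 1 + 0 + 1 = 4

4


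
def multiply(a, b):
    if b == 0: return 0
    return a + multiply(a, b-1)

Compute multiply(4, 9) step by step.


multiply(4, 9) = 4 + multiply(4, 8)
multiply(4, 8) = 4 + multiply(4, 7)
multiply(4, 7) = 4 + multiply(4, 6)
multiply(4, 6) = 4 + multiply(4, 5)
multiply(4, 5) = 4 + multiply(4, 4)
multiply(4, 4) = 4 + multiply(4, 3)
multiply(4, 3) = 4 + multiply(4, 2)
multiply(4, 2) = 4 + multiply(4, 1)
multiply(4, 1) = 4 + multiply(4, 0)
multiply(4, 0) = 0  (base case)
Total: 4 + 4 + 4 + 4 + 4 + 4 + 4 + 4 + 4 + 0 = 36

36


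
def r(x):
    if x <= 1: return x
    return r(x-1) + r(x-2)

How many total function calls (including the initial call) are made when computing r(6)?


Let C(n) = total calls for r(n)
C(0) = 1, C(1) = 1
C(2) = 1 + C(1) + C(0) = 1 + 1 + 1 = 3
C(3) = 1 + C(2) + C(1) = 1 + 3 + 1 = 5
C(4) = 1 + C(3) + C(2) = 1 + 5 + 3 = 9
C(5) = 1 + C(4) + C(3) = 1 + 9 + 5 = 15
C(6) = 1 + C(5) + C(4) = 1 + 15 + 9 = 25

25


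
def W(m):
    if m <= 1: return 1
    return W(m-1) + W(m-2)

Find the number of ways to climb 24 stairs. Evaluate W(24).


Building up from base cases:
W(0) = 1
W(1) = 1
W(2) = W(1) + W(0) = 1 + 1 = 2
W(3) = W(2) + W(1) = 2 + 1 = 3
W(4) = W(3) + W(2) = 3 + 2 = 5
W(5) = W(4) + W(3) = 5 + 3 = 8
W(6) = W(5) + W(4) = 8 + 5 = 13
W(7) = W(6) + W(5) = 13 + 8 = 21
W(8) = W(7) + W(6) = 21 + 13 = 34
W(9) = W(8) + W(7) = 34 + 21 = 55
W(10) = W(9) + W(8) = 55 + 34 = 89
W(11) = W(10) + W(9) = 89 + 55 = 144
W(12) = W(11) + W(10) = 144 + 89 = 233
W(13) = W(12) + W(11) = 233 + 144 = 377
W(14) = W(13) + W(12) = 377 + 233 = 610
W(15) = W(14) + W(13) = 610 + 377 = 987
W(16) = W(15) + W(14) = 987 + 610 = 1597
W(17) = W(16) + W(15) = 1597 + 987 = 2584
W(18) = W(17) + W(16) = 2584 + 1597 = 4181
W(19) = W(18) + W(17) = 4181 + 2584 = 6765
W(20) = W(19) + W(18) = 6765 + 4181 = 10946
W(21) = W(20) + W(19) = 10946 + 6765 = 17711
W(22) = W(21) + W(20) = 17711 + 10946 = 28657
W(23) = W(22) + W(21) = 28657 + 17711 = 46368
W(24) = W(23) + W(22) = 46368 + 28657 = 75025

75025


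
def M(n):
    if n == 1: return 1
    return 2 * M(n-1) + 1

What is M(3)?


M(3) = 2 * M(2) + 1
M(2) = 2 * M(1) + 1
M(1) = 1  (base case)
M(2) = 2 * 1 + 1 = 3
M(3) = 2 * 3 + 1 = 7

7


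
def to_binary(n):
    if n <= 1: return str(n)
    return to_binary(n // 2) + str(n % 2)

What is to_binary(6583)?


to_binary(6583) = to_binary(3291) + '1'
to_binary(3291) = to_binary(1645) + '1'
to_binary(1645) = to_binary(822) + '1'
to_binary(822) = to_binary(411) + '0'
to_binary(411) = to_binary(205) + '1'
to_binary(205) = to_binary(102) + '1'
to_binary(102) = to_binary(51) + '0'
to_binary(51) = to_binary(25) + '1'
to_binary(25) = to_binary(12) + '1'
to_binary(12) = to_binary(6) + '0'
to_binary(6) = to_binary(3) + '0'
to_binary(3) = to_binary(1) + '1'
to_binary(1) = '1'  (base case)
Concatenating: '1' + '1' + '0' + '0' + '1' + '1' + '0' + '1' + '1' + '0' + '1' + '1' + '1' = '1100110110111'

1100110110111


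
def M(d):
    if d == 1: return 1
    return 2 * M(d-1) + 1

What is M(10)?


M(10) = 2 * M(9) + 1
M(9) = 2 * M(8) + 1
M(8) = 2 * M(7) + 1
M(7) = 2 * M(6) + 1
M(6) = 2 * M(5) + 1
M(5) = 2 * M(4) + 1
M(4) = 2 * M(3) + 1
M(3) = 2 * M(2) + 1
M(2) = 2 * M(1) + 1
M(1) = 1  (base case)
M(2) = 2 * 1 + 1 = 3
M(3) = 2 * 3 + 1 = 7
M(4) = 2 * 7 + 1 = 15
M(5) = 2 * 15 + 1 = 31
M(6) = 2 * 31 + 1 = 63
M(7) = 2 * 63 + 1 = 127
M(8) = 2 * 127 + 1 = 255
M(9) = 2 * 255 + 1 = 511
M(10) = 2 * 511 + 1 = 1023

1023


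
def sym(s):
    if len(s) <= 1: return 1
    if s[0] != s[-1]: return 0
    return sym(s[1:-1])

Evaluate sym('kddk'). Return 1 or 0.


sym('kddk'): s[0]='k' == s[-1]='k' -> check sym('dd')
sym('dd'): s[0]='d' == s[-1]='d' -> check sym('')
sym(''): len <= 1 -> return 1  (base case)
Result: 1 (palindrome)

1
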